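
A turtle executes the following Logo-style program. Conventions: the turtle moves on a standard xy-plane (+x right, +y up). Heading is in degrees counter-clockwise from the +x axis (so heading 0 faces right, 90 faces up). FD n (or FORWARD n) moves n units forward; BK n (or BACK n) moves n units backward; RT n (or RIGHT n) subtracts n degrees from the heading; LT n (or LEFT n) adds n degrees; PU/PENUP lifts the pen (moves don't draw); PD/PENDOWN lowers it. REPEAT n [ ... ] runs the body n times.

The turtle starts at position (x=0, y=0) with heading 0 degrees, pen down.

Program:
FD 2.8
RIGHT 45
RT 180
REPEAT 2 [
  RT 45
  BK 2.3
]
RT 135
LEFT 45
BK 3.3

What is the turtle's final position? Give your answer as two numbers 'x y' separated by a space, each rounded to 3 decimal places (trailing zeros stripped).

Answer: -1.16 -1.593

Derivation:
Executing turtle program step by step:
Start: pos=(0,0), heading=0, pen down
FD 2.8: (0,0) -> (2.8,0) [heading=0, draw]
RT 45: heading 0 -> 315
RT 180: heading 315 -> 135
REPEAT 2 [
  -- iteration 1/2 --
  RT 45: heading 135 -> 90
  BK 2.3: (2.8,0) -> (2.8,-2.3) [heading=90, draw]
  -- iteration 2/2 --
  RT 45: heading 90 -> 45
  BK 2.3: (2.8,-2.3) -> (1.174,-3.926) [heading=45, draw]
]
RT 135: heading 45 -> 270
LT 45: heading 270 -> 315
BK 3.3: (1.174,-3.926) -> (-1.16,-1.593) [heading=315, draw]
Final: pos=(-1.16,-1.593), heading=315, 4 segment(s) drawn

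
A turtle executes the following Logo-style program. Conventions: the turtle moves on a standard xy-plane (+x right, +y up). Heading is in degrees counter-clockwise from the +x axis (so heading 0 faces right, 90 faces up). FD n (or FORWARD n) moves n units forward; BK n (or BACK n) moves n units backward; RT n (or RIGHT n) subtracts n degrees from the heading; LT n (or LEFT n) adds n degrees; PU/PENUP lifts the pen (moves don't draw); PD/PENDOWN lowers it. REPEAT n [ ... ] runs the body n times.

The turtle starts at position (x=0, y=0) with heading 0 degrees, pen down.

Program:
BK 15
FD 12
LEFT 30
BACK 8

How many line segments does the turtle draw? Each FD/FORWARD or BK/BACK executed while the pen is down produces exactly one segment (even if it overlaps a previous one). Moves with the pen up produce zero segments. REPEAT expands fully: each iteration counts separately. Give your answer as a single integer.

Answer: 3

Derivation:
Executing turtle program step by step:
Start: pos=(0,0), heading=0, pen down
BK 15: (0,0) -> (-15,0) [heading=0, draw]
FD 12: (-15,0) -> (-3,0) [heading=0, draw]
LT 30: heading 0 -> 30
BK 8: (-3,0) -> (-9.928,-4) [heading=30, draw]
Final: pos=(-9.928,-4), heading=30, 3 segment(s) drawn
Segments drawn: 3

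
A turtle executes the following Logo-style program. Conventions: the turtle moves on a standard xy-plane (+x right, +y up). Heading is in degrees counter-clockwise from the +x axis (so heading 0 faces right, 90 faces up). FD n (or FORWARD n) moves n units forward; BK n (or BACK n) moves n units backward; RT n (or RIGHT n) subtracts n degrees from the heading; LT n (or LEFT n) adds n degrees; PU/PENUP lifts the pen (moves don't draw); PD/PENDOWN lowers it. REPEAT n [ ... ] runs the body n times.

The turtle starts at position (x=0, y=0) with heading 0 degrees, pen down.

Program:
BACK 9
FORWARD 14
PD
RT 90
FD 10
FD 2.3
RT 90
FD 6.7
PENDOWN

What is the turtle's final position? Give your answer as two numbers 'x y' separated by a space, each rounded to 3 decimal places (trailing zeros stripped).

Executing turtle program step by step:
Start: pos=(0,0), heading=0, pen down
BK 9: (0,0) -> (-9,0) [heading=0, draw]
FD 14: (-9,0) -> (5,0) [heading=0, draw]
PD: pen down
RT 90: heading 0 -> 270
FD 10: (5,0) -> (5,-10) [heading=270, draw]
FD 2.3: (5,-10) -> (5,-12.3) [heading=270, draw]
RT 90: heading 270 -> 180
FD 6.7: (5,-12.3) -> (-1.7,-12.3) [heading=180, draw]
PD: pen down
Final: pos=(-1.7,-12.3), heading=180, 5 segment(s) drawn

Answer: -1.7 -12.3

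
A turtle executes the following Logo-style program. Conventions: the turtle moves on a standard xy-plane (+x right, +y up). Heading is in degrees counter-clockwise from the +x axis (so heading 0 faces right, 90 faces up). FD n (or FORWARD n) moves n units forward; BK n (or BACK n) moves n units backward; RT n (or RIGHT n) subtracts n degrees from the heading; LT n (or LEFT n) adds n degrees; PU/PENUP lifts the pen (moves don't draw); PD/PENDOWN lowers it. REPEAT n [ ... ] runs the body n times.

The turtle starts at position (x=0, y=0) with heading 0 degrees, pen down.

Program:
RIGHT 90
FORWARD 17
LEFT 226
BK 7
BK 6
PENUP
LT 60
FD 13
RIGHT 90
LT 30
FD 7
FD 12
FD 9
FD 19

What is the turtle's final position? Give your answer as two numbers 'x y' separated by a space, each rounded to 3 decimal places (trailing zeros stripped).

Answer: -36.954 3.035

Derivation:
Executing turtle program step by step:
Start: pos=(0,0), heading=0, pen down
RT 90: heading 0 -> 270
FD 17: (0,0) -> (0,-17) [heading=270, draw]
LT 226: heading 270 -> 136
BK 7: (0,-17) -> (5.035,-21.863) [heading=136, draw]
BK 6: (5.035,-21.863) -> (9.351,-26.031) [heading=136, draw]
PU: pen up
LT 60: heading 136 -> 196
FD 13: (9.351,-26.031) -> (-3.145,-29.614) [heading=196, move]
RT 90: heading 196 -> 106
LT 30: heading 106 -> 136
FD 7: (-3.145,-29.614) -> (-8.18,-24.751) [heading=136, move]
FD 12: (-8.18,-24.751) -> (-16.812,-16.415) [heading=136, move]
FD 9: (-16.812,-16.415) -> (-23.286,-10.163) [heading=136, move]
FD 19: (-23.286,-10.163) -> (-36.954,3.035) [heading=136, move]
Final: pos=(-36.954,3.035), heading=136, 3 segment(s) drawn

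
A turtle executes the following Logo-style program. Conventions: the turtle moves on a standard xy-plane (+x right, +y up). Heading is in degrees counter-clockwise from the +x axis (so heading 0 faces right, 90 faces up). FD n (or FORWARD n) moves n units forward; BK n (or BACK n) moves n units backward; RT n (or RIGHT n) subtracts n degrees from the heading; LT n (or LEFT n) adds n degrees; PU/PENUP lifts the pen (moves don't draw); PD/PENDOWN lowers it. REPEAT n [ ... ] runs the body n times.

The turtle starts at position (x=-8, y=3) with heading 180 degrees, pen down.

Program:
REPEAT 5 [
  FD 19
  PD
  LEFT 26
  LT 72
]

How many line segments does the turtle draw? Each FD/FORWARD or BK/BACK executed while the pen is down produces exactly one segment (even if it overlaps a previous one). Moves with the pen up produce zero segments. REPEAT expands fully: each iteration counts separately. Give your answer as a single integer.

Answer: 5

Derivation:
Executing turtle program step by step:
Start: pos=(-8,3), heading=180, pen down
REPEAT 5 [
  -- iteration 1/5 --
  FD 19: (-8,3) -> (-27,3) [heading=180, draw]
  PD: pen down
  LT 26: heading 180 -> 206
  LT 72: heading 206 -> 278
  -- iteration 2/5 --
  FD 19: (-27,3) -> (-24.356,-15.815) [heading=278, draw]
  PD: pen down
  LT 26: heading 278 -> 304
  LT 72: heading 304 -> 16
  -- iteration 3/5 --
  FD 19: (-24.356,-15.815) -> (-6.092,-10.578) [heading=16, draw]
  PD: pen down
  LT 26: heading 16 -> 42
  LT 72: heading 42 -> 114
  -- iteration 4/5 --
  FD 19: (-6.092,-10.578) -> (-13.82,6.779) [heading=114, draw]
  PD: pen down
  LT 26: heading 114 -> 140
  LT 72: heading 140 -> 212
  -- iteration 5/5 --
  FD 19: (-13.82,6.779) -> (-29.933,-3.289) [heading=212, draw]
  PD: pen down
  LT 26: heading 212 -> 238
  LT 72: heading 238 -> 310
]
Final: pos=(-29.933,-3.289), heading=310, 5 segment(s) drawn
Segments drawn: 5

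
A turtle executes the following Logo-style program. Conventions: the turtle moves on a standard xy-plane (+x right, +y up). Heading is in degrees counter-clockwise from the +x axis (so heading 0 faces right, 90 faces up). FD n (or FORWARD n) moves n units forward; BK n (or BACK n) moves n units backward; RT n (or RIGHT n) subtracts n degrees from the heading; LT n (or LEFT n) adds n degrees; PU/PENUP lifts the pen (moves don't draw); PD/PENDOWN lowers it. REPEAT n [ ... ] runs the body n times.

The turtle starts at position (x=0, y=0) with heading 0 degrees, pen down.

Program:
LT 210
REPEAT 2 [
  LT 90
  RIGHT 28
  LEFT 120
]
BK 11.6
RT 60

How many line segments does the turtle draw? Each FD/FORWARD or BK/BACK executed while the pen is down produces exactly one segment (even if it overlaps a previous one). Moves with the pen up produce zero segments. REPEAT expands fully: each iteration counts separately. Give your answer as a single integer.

Executing turtle program step by step:
Start: pos=(0,0), heading=0, pen down
LT 210: heading 0 -> 210
REPEAT 2 [
  -- iteration 1/2 --
  LT 90: heading 210 -> 300
  RT 28: heading 300 -> 272
  LT 120: heading 272 -> 32
  -- iteration 2/2 --
  LT 90: heading 32 -> 122
  RT 28: heading 122 -> 94
  LT 120: heading 94 -> 214
]
BK 11.6: (0,0) -> (9.617,6.487) [heading=214, draw]
RT 60: heading 214 -> 154
Final: pos=(9.617,6.487), heading=154, 1 segment(s) drawn
Segments drawn: 1

Answer: 1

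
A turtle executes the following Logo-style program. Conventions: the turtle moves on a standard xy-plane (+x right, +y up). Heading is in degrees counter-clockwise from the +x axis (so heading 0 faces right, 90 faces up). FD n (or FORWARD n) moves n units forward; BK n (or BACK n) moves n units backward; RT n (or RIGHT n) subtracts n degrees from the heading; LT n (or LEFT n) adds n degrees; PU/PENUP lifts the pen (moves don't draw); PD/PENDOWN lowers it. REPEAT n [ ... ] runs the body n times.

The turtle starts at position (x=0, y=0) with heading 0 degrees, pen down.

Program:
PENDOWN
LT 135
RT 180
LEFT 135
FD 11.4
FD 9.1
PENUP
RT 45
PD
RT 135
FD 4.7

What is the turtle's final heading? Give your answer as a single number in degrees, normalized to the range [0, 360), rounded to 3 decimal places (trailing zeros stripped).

Answer: 270

Derivation:
Executing turtle program step by step:
Start: pos=(0,0), heading=0, pen down
PD: pen down
LT 135: heading 0 -> 135
RT 180: heading 135 -> 315
LT 135: heading 315 -> 90
FD 11.4: (0,0) -> (0,11.4) [heading=90, draw]
FD 9.1: (0,11.4) -> (0,20.5) [heading=90, draw]
PU: pen up
RT 45: heading 90 -> 45
PD: pen down
RT 135: heading 45 -> 270
FD 4.7: (0,20.5) -> (0,15.8) [heading=270, draw]
Final: pos=(0,15.8), heading=270, 3 segment(s) drawn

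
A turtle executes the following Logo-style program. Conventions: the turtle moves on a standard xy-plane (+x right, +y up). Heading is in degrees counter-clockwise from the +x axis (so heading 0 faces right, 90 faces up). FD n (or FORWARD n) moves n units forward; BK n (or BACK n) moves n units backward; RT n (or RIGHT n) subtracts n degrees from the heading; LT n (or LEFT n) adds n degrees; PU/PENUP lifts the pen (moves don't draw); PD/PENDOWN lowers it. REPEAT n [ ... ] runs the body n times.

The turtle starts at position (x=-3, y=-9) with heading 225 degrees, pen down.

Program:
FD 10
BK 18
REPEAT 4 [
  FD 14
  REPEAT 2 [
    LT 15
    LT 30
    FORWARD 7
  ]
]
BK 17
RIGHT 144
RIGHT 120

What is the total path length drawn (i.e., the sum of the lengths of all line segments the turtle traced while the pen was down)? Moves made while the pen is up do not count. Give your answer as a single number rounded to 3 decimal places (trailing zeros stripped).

Executing turtle program step by step:
Start: pos=(-3,-9), heading=225, pen down
FD 10: (-3,-9) -> (-10.071,-16.071) [heading=225, draw]
BK 18: (-10.071,-16.071) -> (2.657,-3.343) [heading=225, draw]
REPEAT 4 [
  -- iteration 1/4 --
  FD 14: (2.657,-3.343) -> (-7.243,-13.243) [heading=225, draw]
  REPEAT 2 [
    -- iteration 1/2 --
    LT 15: heading 225 -> 240
    LT 30: heading 240 -> 270
    FD 7: (-7.243,-13.243) -> (-7.243,-20.243) [heading=270, draw]
    -- iteration 2/2 --
    LT 15: heading 270 -> 285
    LT 30: heading 285 -> 315
    FD 7: (-7.243,-20.243) -> (-2.293,-25.192) [heading=315, draw]
  ]
  -- iteration 2/4 --
  FD 14: (-2.293,-25.192) -> (7.607,-35.092) [heading=315, draw]
  REPEAT 2 [
    -- iteration 1/2 --
    LT 15: heading 315 -> 330
    LT 30: heading 330 -> 0
    FD 7: (7.607,-35.092) -> (14.607,-35.092) [heading=0, draw]
    -- iteration 2/2 --
    LT 15: heading 0 -> 15
    LT 30: heading 15 -> 45
    FD 7: (14.607,-35.092) -> (19.556,-30.142) [heading=45, draw]
  ]
  -- iteration 3/4 --
  FD 14: (19.556,-30.142) -> (29.456,-20.243) [heading=45, draw]
  REPEAT 2 [
    -- iteration 1/2 --
    LT 15: heading 45 -> 60
    LT 30: heading 60 -> 90
    FD 7: (29.456,-20.243) -> (29.456,-13.243) [heading=90, draw]
    -- iteration 2/2 --
    LT 15: heading 90 -> 105
    LT 30: heading 105 -> 135
    FD 7: (29.456,-13.243) -> (24.506,-8.293) [heading=135, draw]
  ]
  -- iteration 4/4 --
  FD 14: (24.506,-8.293) -> (14.607,1.607) [heading=135, draw]
  REPEAT 2 [
    -- iteration 1/2 --
    LT 15: heading 135 -> 150
    LT 30: heading 150 -> 180
    FD 7: (14.607,1.607) -> (7.607,1.607) [heading=180, draw]
    -- iteration 2/2 --
    LT 15: heading 180 -> 195
    LT 30: heading 195 -> 225
    FD 7: (7.607,1.607) -> (2.657,-3.343) [heading=225, draw]
  ]
]
BK 17: (2.657,-3.343) -> (14.678,8.678) [heading=225, draw]
RT 144: heading 225 -> 81
RT 120: heading 81 -> 321
Final: pos=(14.678,8.678), heading=321, 15 segment(s) drawn

Segment lengths:
  seg 1: (-3,-9) -> (-10.071,-16.071), length = 10
  seg 2: (-10.071,-16.071) -> (2.657,-3.343), length = 18
  seg 3: (2.657,-3.343) -> (-7.243,-13.243), length = 14
  seg 4: (-7.243,-13.243) -> (-7.243,-20.243), length = 7
  seg 5: (-7.243,-20.243) -> (-2.293,-25.192), length = 7
  seg 6: (-2.293,-25.192) -> (7.607,-35.092), length = 14
  seg 7: (7.607,-35.092) -> (14.607,-35.092), length = 7
  seg 8: (14.607,-35.092) -> (19.556,-30.142), length = 7
  seg 9: (19.556,-30.142) -> (29.456,-20.243), length = 14
  seg 10: (29.456,-20.243) -> (29.456,-13.243), length = 7
  seg 11: (29.456,-13.243) -> (24.506,-8.293), length = 7
  seg 12: (24.506,-8.293) -> (14.607,1.607), length = 14
  seg 13: (14.607,1.607) -> (7.607,1.607), length = 7
  seg 14: (7.607,1.607) -> (2.657,-3.343), length = 7
  seg 15: (2.657,-3.343) -> (14.678,8.678), length = 17
Total = 157

Answer: 157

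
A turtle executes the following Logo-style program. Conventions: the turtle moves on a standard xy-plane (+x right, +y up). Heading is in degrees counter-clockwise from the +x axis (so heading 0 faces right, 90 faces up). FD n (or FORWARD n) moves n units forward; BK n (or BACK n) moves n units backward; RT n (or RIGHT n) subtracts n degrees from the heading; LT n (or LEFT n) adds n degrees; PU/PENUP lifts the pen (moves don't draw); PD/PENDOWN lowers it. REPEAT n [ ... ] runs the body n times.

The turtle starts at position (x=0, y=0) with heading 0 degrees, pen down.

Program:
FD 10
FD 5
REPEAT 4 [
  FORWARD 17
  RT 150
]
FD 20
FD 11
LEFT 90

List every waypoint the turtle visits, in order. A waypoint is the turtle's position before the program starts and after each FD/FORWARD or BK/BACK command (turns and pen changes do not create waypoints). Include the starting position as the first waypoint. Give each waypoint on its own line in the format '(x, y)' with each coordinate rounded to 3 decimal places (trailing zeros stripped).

Executing turtle program step by step:
Start: pos=(0,0), heading=0, pen down
FD 10: (0,0) -> (10,0) [heading=0, draw]
FD 5: (10,0) -> (15,0) [heading=0, draw]
REPEAT 4 [
  -- iteration 1/4 --
  FD 17: (15,0) -> (32,0) [heading=0, draw]
  RT 150: heading 0 -> 210
  -- iteration 2/4 --
  FD 17: (32,0) -> (17.278,-8.5) [heading=210, draw]
  RT 150: heading 210 -> 60
  -- iteration 3/4 --
  FD 17: (17.278,-8.5) -> (25.778,6.222) [heading=60, draw]
  RT 150: heading 60 -> 270
  -- iteration 4/4 --
  FD 17: (25.778,6.222) -> (25.778,-10.778) [heading=270, draw]
  RT 150: heading 270 -> 120
]
FD 20: (25.778,-10.778) -> (15.778,6.543) [heading=120, draw]
FD 11: (15.778,6.543) -> (10.278,16.069) [heading=120, draw]
LT 90: heading 120 -> 210
Final: pos=(10.278,16.069), heading=210, 8 segment(s) drawn
Waypoints (9 total):
(0, 0)
(10, 0)
(15, 0)
(32, 0)
(17.278, -8.5)
(25.778, 6.222)
(25.778, -10.778)
(15.778, 6.543)
(10.278, 16.069)

Answer: (0, 0)
(10, 0)
(15, 0)
(32, 0)
(17.278, -8.5)
(25.778, 6.222)
(25.778, -10.778)
(15.778, 6.543)
(10.278, 16.069)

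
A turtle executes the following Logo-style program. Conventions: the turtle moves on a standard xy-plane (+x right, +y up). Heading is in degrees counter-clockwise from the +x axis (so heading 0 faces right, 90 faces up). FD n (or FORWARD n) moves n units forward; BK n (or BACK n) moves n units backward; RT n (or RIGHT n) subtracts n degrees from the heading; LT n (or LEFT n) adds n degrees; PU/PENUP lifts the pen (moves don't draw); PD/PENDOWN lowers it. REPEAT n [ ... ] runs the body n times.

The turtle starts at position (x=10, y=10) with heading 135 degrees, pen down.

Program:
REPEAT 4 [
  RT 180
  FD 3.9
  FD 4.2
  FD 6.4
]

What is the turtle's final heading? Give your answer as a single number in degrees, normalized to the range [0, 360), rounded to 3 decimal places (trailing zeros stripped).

Answer: 135

Derivation:
Executing turtle program step by step:
Start: pos=(10,10), heading=135, pen down
REPEAT 4 [
  -- iteration 1/4 --
  RT 180: heading 135 -> 315
  FD 3.9: (10,10) -> (12.758,7.242) [heading=315, draw]
  FD 4.2: (12.758,7.242) -> (15.728,4.272) [heading=315, draw]
  FD 6.4: (15.728,4.272) -> (20.253,-0.253) [heading=315, draw]
  -- iteration 2/4 --
  RT 180: heading 315 -> 135
  FD 3.9: (20.253,-0.253) -> (17.495,2.505) [heading=135, draw]
  FD 4.2: (17.495,2.505) -> (14.525,5.475) [heading=135, draw]
  FD 6.4: (14.525,5.475) -> (10,10) [heading=135, draw]
  -- iteration 3/4 --
  RT 180: heading 135 -> 315
  FD 3.9: (10,10) -> (12.758,7.242) [heading=315, draw]
  FD 4.2: (12.758,7.242) -> (15.728,4.272) [heading=315, draw]
  FD 6.4: (15.728,4.272) -> (20.253,-0.253) [heading=315, draw]
  -- iteration 4/4 --
  RT 180: heading 315 -> 135
  FD 3.9: (20.253,-0.253) -> (17.495,2.505) [heading=135, draw]
  FD 4.2: (17.495,2.505) -> (14.525,5.475) [heading=135, draw]
  FD 6.4: (14.525,5.475) -> (10,10) [heading=135, draw]
]
Final: pos=(10,10), heading=135, 12 segment(s) drawn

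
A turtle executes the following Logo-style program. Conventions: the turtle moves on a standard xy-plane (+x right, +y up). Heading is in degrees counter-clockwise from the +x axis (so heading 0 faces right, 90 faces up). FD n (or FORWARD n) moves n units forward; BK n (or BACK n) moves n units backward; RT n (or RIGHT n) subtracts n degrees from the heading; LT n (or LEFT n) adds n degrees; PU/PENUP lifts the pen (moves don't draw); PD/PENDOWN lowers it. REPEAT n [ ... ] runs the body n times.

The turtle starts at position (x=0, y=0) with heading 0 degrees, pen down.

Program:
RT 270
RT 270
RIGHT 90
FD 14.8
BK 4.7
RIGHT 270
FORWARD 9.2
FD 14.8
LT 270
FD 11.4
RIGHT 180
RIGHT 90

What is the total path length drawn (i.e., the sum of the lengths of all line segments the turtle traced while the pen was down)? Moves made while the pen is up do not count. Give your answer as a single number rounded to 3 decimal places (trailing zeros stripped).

Answer: 54.9

Derivation:
Executing turtle program step by step:
Start: pos=(0,0), heading=0, pen down
RT 270: heading 0 -> 90
RT 270: heading 90 -> 180
RT 90: heading 180 -> 90
FD 14.8: (0,0) -> (0,14.8) [heading=90, draw]
BK 4.7: (0,14.8) -> (0,10.1) [heading=90, draw]
RT 270: heading 90 -> 180
FD 9.2: (0,10.1) -> (-9.2,10.1) [heading=180, draw]
FD 14.8: (-9.2,10.1) -> (-24,10.1) [heading=180, draw]
LT 270: heading 180 -> 90
FD 11.4: (-24,10.1) -> (-24,21.5) [heading=90, draw]
RT 180: heading 90 -> 270
RT 90: heading 270 -> 180
Final: pos=(-24,21.5), heading=180, 5 segment(s) drawn

Segment lengths:
  seg 1: (0,0) -> (0,14.8), length = 14.8
  seg 2: (0,14.8) -> (0,10.1), length = 4.7
  seg 3: (0,10.1) -> (-9.2,10.1), length = 9.2
  seg 4: (-9.2,10.1) -> (-24,10.1), length = 14.8
  seg 5: (-24,10.1) -> (-24,21.5), length = 11.4
Total = 54.9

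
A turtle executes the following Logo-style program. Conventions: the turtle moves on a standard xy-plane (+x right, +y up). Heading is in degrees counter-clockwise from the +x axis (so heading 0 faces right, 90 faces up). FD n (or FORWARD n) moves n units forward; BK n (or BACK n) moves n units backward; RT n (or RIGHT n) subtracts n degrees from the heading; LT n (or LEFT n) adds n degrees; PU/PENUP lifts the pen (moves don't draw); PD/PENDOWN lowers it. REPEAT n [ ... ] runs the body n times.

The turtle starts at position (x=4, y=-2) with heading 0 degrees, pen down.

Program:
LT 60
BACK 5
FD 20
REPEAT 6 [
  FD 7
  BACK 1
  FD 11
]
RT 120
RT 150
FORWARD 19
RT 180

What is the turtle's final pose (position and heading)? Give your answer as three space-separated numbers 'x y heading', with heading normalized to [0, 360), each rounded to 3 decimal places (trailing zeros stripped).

Executing turtle program step by step:
Start: pos=(4,-2), heading=0, pen down
LT 60: heading 0 -> 60
BK 5: (4,-2) -> (1.5,-6.33) [heading=60, draw]
FD 20: (1.5,-6.33) -> (11.5,10.99) [heading=60, draw]
REPEAT 6 [
  -- iteration 1/6 --
  FD 7: (11.5,10.99) -> (15,17.053) [heading=60, draw]
  BK 1: (15,17.053) -> (14.5,16.187) [heading=60, draw]
  FD 11: (14.5,16.187) -> (20,25.713) [heading=60, draw]
  -- iteration 2/6 --
  FD 7: (20,25.713) -> (23.5,31.775) [heading=60, draw]
  BK 1: (23.5,31.775) -> (23,30.909) [heading=60, draw]
  FD 11: (23,30.909) -> (28.5,40.435) [heading=60, draw]
  -- iteration 3/6 --
  FD 7: (28.5,40.435) -> (32,46.497) [heading=60, draw]
  BK 1: (32,46.497) -> (31.5,45.631) [heading=60, draw]
  FD 11: (31.5,45.631) -> (37,55.158) [heading=60, draw]
  -- iteration 4/6 --
  FD 7: (37,55.158) -> (40.5,61.22) [heading=60, draw]
  BK 1: (40.5,61.22) -> (40,60.354) [heading=60, draw]
  FD 11: (40,60.354) -> (45.5,69.88) [heading=60, draw]
  -- iteration 5/6 --
  FD 7: (45.5,69.88) -> (49,75.942) [heading=60, draw]
  BK 1: (49,75.942) -> (48.5,75.076) [heading=60, draw]
  FD 11: (48.5,75.076) -> (54,84.603) [heading=60, draw]
  -- iteration 6/6 --
  FD 7: (54,84.603) -> (57.5,90.665) [heading=60, draw]
  BK 1: (57.5,90.665) -> (57,89.799) [heading=60, draw]
  FD 11: (57,89.799) -> (62.5,99.325) [heading=60, draw]
]
RT 120: heading 60 -> 300
RT 150: heading 300 -> 150
FD 19: (62.5,99.325) -> (46.046,108.825) [heading=150, draw]
RT 180: heading 150 -> 330
Final: pos=(46.046,108.825), heading=330, 21 segment(s) drawn

Answer: 46.046 108.825 330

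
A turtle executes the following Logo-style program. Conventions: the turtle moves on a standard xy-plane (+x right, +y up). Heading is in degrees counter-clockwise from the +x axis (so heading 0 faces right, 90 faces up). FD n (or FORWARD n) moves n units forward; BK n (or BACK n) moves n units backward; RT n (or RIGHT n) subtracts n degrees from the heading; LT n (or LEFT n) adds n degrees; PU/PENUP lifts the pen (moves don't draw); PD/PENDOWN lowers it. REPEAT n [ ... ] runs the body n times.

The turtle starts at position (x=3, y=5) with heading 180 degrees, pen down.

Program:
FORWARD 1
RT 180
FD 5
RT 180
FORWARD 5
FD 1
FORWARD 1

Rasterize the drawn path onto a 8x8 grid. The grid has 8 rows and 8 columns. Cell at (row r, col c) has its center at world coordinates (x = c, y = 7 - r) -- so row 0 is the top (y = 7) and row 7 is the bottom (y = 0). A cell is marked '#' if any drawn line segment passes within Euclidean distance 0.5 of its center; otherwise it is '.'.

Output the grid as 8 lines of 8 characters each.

Segment 0: (3,5) -> (2,5)
Segment 1: (2,5) -> (7,5)
Segment 2: (7,5) -> (2,5)
Segment 3: (2,5) -> (1,5)
Segment 4: (1,5) -> (0,5)

Answer: ........
........
########
........
........
........
........
........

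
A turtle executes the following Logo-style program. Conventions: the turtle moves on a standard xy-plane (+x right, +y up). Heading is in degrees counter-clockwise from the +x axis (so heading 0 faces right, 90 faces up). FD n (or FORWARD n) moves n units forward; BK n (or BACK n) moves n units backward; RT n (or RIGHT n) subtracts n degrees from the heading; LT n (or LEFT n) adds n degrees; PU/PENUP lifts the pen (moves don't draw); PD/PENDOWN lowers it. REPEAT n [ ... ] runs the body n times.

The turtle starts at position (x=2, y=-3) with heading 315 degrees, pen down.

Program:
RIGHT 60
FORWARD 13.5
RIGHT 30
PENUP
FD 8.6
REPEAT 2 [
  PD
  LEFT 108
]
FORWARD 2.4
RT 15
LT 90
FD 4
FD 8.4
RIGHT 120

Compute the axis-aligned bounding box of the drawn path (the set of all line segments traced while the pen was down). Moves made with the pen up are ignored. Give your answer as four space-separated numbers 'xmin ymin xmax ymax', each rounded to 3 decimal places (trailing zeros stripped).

Executing turtle program step by step:
Start: pos=(2,-3), heading=315, pen down
RT 60: heading 315 -> 255
FD 13.5: (2,-3) -> (-1.494,-16.04) [heading=255, draw]
RT 30: heading 255 -> 225
PU: pen up
FD 8.6: (-1.494,-16.04) -> (-7.575,-22.121) [heading=225, move]
REPEAT 2 [
  -- iteration 1/2 --
  PD: pen down
  LT 108: heading 225 -> 333
  -- iteration 2/2 --
  PD: pen down
  LT 108: heading 333 -> 81
]
FD 2.4: (-7.575,-22.121) -> (-7.2,-19.751) [heading=81, draw]
RT 15: heading 81 -> 66
LT 90: heading 66 -> 156
FD 4: (-7.2,-19.751) -> (-10.854,-18.124) [heading=156, draw]
FD 8.4: (-10.854,-18.124) -> (-18.528,-14.707) [heading=156, draw]
RT 120: heading 156 -> 36
Final: pos=(-18.528,-14.707), heading=36, 4 segment(s) drawn

Segment endpoints: x in {-18.528, -10.854, -7.575, -7.2, -1.494, 2}, y in {-22.121, -19.751, -18.124, -16.04, -14.707, -3}
xmin=-18.528, ymin=-22.121, xmax=2, ymax=-3

Answer: -18.528 -22.121 2 -3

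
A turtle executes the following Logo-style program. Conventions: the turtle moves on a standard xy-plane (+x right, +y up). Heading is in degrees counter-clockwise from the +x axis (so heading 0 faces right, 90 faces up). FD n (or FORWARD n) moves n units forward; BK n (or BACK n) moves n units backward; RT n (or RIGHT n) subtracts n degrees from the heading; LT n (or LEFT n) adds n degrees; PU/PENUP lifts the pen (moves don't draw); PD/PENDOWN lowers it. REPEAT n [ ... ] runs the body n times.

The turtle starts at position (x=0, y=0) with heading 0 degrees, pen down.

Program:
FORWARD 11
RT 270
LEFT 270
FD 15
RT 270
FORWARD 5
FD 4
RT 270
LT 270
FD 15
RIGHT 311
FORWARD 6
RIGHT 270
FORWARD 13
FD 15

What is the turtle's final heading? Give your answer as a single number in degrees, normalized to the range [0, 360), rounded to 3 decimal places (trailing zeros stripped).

Answer: 229

Derivation:
Executing turtle program step by step:
Start: pos=(0,0), heading=0, pen down
FD 11: (0,0) -> (11,0) [heading=0, draw]
RT 270: heading 0 -> 90
LT 270: heading 90 -> 0
FD 15: (11,0) -> (26,0) [heading=0, draw]
RT 270: heading 0 -> 90
FD 5: (26,0) -> (26,5) [heading=90, draw]
FD 4: (26,5) -> (26,9) [heading=90, draw]
RT 270: heading 90 -> 180
LT 270: heading 180 -> 90
FD 15: (26,9) -> (26,24) [heading=90, draw]
RT 311: heading 90 -> 139
FD 6: (26,24) -> (21.472,27.936) [heading=139, draw]
RT 270: heading 139 -> 229
FD 13: (21.472,27.936) -> (12.943,18.125) [heading=229, draw]
FD 15: (12.943,18.125) -> (3.102,6.804) [heading=229, draw]
Final: pos=(3.102,6.804), heading=229, 8 segment(s) drawn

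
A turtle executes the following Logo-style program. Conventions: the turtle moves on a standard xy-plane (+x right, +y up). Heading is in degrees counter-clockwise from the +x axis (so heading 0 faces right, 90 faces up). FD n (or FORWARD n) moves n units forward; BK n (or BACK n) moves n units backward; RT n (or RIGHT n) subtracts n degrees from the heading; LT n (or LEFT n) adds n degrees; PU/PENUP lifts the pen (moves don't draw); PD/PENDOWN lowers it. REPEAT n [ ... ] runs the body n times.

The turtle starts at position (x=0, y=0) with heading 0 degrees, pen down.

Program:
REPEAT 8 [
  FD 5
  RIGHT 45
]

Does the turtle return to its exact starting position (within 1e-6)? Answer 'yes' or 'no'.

Executing turtle program step by step:
Start: pos=(0,0), heading=0, pen down
REPEAT 8 [
  -- iteration 1/8 --
  FD 5: (0,0) -> (5,0) [heading=0, draw]
  RT 45: heading 0 -> 315
  -- iteration 2/8 --
  FD 5: (5,0) -> (8.536,-3.536) [heading=315, draw]
  RT 45: heading 315 -> 270
  -- iteration 3/8 --
  FD 5: (8.536,-3.536) -> (8.536,-8.536) [heading=270, draw]
  RT 45: heading 270 -> 225
  -- iteration 4/8 --
  FD 5: (8.536,-8.536) -> (5,-12.071) [heading=225, draw]
  RT 45: heading 225 -> 180
  -- iteration 5/8 --
  FD 5: (5,-12.071) -> (0,-12.071) [heading=180, draw]
  RT 45: heading 180 -> 135
  -- iteration 6/8 --
  FD 5: (0,-12.071) -> (-3.536,-8.536) [heading=135, draw]
  RT 45: heading 135 -> 90
  -- iteration 7/8 --
  FD 5: (-3.536,-8.536) -> (-3.536,-3.536) [heading=90, draw]
  RT 45: heading 90 -> 45
  -- iteration 8/8 --
  FD 5: (-3.536,-3.536) -> (0,0) [heading=45, draw]
  RT 45: heading 45 -> 0
]
Final: pos=(0,0), heading=0, 8 segment(s) drawn

Start position: (0, 0)
Final position: (0, 0)
Distance = 0; < 1e-6 -> CLOSED

Answer: yes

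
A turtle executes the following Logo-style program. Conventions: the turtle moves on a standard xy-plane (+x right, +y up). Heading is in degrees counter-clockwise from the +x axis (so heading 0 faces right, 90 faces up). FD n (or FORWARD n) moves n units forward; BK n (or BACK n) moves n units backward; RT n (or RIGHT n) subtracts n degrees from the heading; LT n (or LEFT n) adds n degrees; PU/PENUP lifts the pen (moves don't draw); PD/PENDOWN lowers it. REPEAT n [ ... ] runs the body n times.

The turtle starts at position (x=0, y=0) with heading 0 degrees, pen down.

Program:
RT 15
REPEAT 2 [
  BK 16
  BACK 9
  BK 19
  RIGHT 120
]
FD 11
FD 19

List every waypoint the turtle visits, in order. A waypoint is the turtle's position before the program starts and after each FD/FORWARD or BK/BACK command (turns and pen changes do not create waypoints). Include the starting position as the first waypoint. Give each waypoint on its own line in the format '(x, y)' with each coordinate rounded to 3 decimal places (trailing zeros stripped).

Answer: (0, 0)
(-15.455, 4.141)
(-24.148, 6.47)
(-42.501, 11.388)
(-31.187, 22.702)
(-24.823, 29.066)
(-11.388, 42.501)
(-14.235, 53.126)
(-19.153, 71.479)

Derivation:
Executing turtle program step by step:
Start: pos=(0,0), heading=0, pen down
RT 15: heading 0 -> 345
REPEAT 2 [
  -- iteration 1/2 --
  BK 16: (0,0) -> (-15.455,4.141) [heading=345, draw]
  BK 9: (-15.455,4.141) -> (-24.148,6.47) [heading=345, draw]
  BK 19: (-24.148,6.47) -> (-42.501,11.388) [heading=345, draw]
  RT 120: heading 345 -> 225
  -- iteration 2/2 --
  BK 16: (-42.501,11.388) -> (-31.187,22.702) [heading=225, draw]
  BK 9: (-31.187,22.702) -> (-24.823,29.066) [heading=225, draw]
  BK 19: (-24.823,29.066) -> (-11.388,42.501) [heading=225, draw]
  RT 120: heading 225 -> 105
]
FD 11: (-11.388,42.501) -> (-14.235,53.126) [heading=105, draw]
FD 19: (-14.235,53.126) -> (-19.153,71.479) [heading=105, draw]
Final: pos=(-19.153,71.479), heading=105, 8 segment(s) drawn
Waypoints (9 total):
(0, 0)
(-15.455, 4.141)
(-24.148, 6.47)
(-42.501, 11.388)
(-31.187, 22.702)
(-24.823, 29.066)
(-11.388, 42.501)
(-14.235, 53.126)
(-19.153, 71.479)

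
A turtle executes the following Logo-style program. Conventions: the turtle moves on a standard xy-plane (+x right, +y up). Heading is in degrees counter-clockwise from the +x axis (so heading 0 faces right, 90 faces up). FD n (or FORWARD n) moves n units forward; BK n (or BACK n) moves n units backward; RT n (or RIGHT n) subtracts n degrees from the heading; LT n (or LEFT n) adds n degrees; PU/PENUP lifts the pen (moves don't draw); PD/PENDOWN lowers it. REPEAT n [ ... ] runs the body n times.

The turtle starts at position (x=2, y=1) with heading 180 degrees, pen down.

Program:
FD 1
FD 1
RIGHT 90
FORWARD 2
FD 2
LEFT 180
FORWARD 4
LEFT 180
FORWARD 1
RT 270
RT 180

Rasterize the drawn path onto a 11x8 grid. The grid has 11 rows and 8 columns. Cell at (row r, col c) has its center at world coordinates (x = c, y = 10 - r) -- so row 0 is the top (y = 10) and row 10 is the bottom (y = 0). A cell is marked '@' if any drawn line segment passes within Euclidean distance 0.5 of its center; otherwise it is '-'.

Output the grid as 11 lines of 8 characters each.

Segment 0: (2,1) -> (1,1)
Segment 1: (1,1) -> (0,1)
Segment 2: (0,1) -> (0,3)
Segment 3: (0,3) -> (0,5)
Segment 4: (0,5) -> (-0,1)
Segment 5: (-0,1) -> (-0,2)

Answer: --------
--------
--------
--------
--------
@-------
@-------
@-------
@-------
@@@-----
--------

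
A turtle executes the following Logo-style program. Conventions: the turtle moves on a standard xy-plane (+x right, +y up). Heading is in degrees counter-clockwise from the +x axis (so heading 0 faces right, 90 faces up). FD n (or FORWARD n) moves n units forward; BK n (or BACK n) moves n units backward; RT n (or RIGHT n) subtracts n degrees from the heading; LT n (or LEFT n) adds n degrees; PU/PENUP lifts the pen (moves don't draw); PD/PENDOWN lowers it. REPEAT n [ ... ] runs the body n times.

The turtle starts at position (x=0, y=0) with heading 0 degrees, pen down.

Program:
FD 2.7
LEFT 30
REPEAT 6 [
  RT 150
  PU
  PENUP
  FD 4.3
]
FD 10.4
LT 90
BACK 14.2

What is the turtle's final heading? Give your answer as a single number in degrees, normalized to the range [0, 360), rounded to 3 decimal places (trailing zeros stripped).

Answer: 300

Derivation:
Executing turtle program step by step:
Start: pos=(0,0), heading=0, pen down
FD 2.7: (0,0) -> (2.7,0) [heading=0, draw]
LT 30: heading 0 -> 30
REPEAT 6 [
  -- iteration 1/6 --
  RT 150: heading 30 -> 240
  PU: pen up
  PU: pen up
  FD 4.3: (2.7,0) -> (0.55,-3.724) [heading=240, move]
  -- iteration 2/6 --
  RT 150: heading 240 -> 90
  PU: pen up
  PU: pen up
  FD 4.3: (0.55,-3.724) -> (0.55,0.576) [heading=90, move]
  -- iteration 3/6 --
  RT 150: heading 90 -> 300
  PU: pen up
  PU: pen up
  FD 4.3: (0.55,0.576) -> (2.7,-3.148) [heading=300, move]
  -- iteration 4/6 --
  RT 150: heading 300 -> 150
  PU: pen up
  PU: pen up
  FD 4.3: (2.7,-3.148) -> (-1.024,-0.998) [heading=150, move]
  -- iteration 5/6 --
  RT 150: heading 150 -> 0
  PU: pen up
  PU: pen up
  FD 4.3: (-1.024,-0.998) -> (3.276,-0.998) [heading=0, move]
  -- iteration 6/6 --
  RT 150: heading 0 -> 210
  PU: pen up
  PU: pen up
  FD 4.3: (3.276,-0.998) -> (-0.448,-3.148) [heading=210, move]
]
FD 10.4: (-0.448,-3.148) -> (-9.454,-8.348) [heading=210, move]
LT 90: heading 210 -> 300
BK 14.2: (-9.454,-8.348) -> (-16.554,3.95) [heading=300, move]
Final: pos=(-16.554,3.95), heading=300, 1 segment(s) drawn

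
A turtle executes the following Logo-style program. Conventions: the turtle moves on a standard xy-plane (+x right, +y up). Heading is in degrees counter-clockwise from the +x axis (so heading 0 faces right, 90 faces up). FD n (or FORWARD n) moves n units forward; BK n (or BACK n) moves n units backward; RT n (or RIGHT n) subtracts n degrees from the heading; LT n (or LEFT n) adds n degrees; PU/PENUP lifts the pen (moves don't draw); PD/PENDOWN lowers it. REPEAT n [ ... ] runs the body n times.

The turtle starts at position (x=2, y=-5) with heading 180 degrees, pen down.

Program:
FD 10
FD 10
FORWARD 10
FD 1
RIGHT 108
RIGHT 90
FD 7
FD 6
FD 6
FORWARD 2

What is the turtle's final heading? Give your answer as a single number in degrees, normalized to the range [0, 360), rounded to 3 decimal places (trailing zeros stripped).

Executing turtle program step by step:
Start: pos=(2,-5), heading=180, pen down
FD 10: (2,-5) -> (-8,-5) [heading=180, draw]
FD 10: (-8,-5) -> (-18,-5) [heading=180, draw]
FD 10: (-18,-5) -> (-28,-5) [heading=180, draw]
FD 1: (-28,-5) -> (-29,-5) [heading=180, draw]
RT 108: heading 180 -> 72
RT 90: heading 72 -> 342
FD 7: (-29,-5) -> (-22.343,-7.163) [heading=342, draw]
FD 6: (-22.343,-7.163) -> (-16.636,-9.017) [heading=342, draw]
FD 6: (-16.636,-9.017) -> (-10.93,-10.871) [heading=342, draw]
FD 2: (-10.93,-10.871) -> (-9.028,-11.489) [heading=342, draw]
Final: pos=(-9.028,-11.489), heading=342, 8 segment(s) drawn

Answer: 342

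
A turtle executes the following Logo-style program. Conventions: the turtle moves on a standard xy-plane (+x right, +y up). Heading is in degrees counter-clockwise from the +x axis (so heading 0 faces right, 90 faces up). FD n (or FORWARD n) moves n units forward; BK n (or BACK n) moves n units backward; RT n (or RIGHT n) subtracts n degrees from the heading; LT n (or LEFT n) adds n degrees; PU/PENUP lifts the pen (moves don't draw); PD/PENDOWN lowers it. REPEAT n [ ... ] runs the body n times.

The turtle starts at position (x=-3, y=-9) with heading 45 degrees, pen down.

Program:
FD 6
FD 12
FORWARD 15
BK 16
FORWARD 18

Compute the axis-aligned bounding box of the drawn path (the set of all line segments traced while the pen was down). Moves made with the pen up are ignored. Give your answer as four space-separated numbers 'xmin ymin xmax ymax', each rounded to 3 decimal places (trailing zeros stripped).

Executing turtle program step by step:
Start: pos=(-3,-9), heading=45, pen down
FD 6: (-3,-9) -> (1.243,-4.757) [heading=45, draw]
FD 12: (1.243,-4.757) -> (9.728,3.728) [heading=45, draw]
FD 15: (9.728,3.728) -> (20.335,14.335) [heading=45, draw]
BK 16: (20.335,14.335) -> (9.021,3.021) [heading=45, draw]
FD 18: (9.021,3.021) -> (21.749,15.749) [heading=45, draw]
Final: pos=(21.749,15.749), heading=45, 5 segment(s) drawn

Segment endpoints: x in {-3, 1.243, 9.021, 9.728, 20.335, 21.749}, y in {-9, -4.757, 3.021, 3.728, 14.335, 15.749}
xmin=-3, ymin=-9, xmax=21.749, ymax=15.749

Answer: -3 -9 21.749 15.749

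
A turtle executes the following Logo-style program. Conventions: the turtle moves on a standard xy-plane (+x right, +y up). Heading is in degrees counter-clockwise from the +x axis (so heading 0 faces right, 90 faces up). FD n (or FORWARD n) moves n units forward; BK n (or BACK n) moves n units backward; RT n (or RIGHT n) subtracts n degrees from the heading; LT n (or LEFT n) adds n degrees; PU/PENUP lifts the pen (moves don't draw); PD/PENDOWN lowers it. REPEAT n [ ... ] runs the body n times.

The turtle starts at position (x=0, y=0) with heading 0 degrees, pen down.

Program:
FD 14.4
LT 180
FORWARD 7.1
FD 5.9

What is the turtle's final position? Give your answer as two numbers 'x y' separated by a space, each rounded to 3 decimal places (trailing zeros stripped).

Executing turtle program step by step:
Start: pos=(0,0), heading=0, pen down
FD 14.4: (0,0) -> (14.4,0) [heading=0, draw]
LT 180: heading 0 -> 180
FD 7.1: (14.4,0) -> (7.3,0) [heading=180, draw]
FD 5.9: (7.3,0) -> (1.4,0) [heading=180, draw]
Final: pos=(1.4,0), heading=180, 3 segment(s) drawn

Answer: 1.4 0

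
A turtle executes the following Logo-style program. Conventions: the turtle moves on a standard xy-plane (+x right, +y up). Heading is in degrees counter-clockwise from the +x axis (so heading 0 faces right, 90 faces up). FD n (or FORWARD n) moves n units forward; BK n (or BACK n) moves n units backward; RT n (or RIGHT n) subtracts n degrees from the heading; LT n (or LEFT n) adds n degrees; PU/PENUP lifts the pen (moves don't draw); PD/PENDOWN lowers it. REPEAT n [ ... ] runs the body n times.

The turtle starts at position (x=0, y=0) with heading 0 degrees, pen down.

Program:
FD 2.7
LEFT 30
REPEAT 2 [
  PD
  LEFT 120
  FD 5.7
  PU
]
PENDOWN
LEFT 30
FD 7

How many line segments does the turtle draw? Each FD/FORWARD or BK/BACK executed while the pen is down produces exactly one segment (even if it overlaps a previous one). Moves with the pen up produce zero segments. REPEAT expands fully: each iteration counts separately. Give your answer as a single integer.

Executing turtle program step by step:
Start: pos=(0,0), heading=0, pen down
FD 2.7: (0,0) -> (2.7,0) [heading=0, draw]
LT 30: heading 0 -> 30
REPEAT 2 [
  -- iteration 1/2 --
  PD: pen down
  LT 120: heading 30 -> 150
  FD 5.7: (2.7,0) -> (-2.236,2.85) [heading=150, draw]
  PU: pen up
  -- iteration 2/2 --
  PD: pen down
  LT 120: heading 150 -> 270
  FD 5.7: (-2.236,2.85) -> (-2.236,-2.85) [heading=270, draw]
  PU: pen up
]
PD: pen down
LT 30: heading 270 -> 300
FD 7: (-2.236,-2.85) -> (1.264,-8.912) [heading=300, draw]
Final: pos=(1.264,-8.912), heading=300, 4 segment(s) drawn
Segments drawn: 4

Answer: 4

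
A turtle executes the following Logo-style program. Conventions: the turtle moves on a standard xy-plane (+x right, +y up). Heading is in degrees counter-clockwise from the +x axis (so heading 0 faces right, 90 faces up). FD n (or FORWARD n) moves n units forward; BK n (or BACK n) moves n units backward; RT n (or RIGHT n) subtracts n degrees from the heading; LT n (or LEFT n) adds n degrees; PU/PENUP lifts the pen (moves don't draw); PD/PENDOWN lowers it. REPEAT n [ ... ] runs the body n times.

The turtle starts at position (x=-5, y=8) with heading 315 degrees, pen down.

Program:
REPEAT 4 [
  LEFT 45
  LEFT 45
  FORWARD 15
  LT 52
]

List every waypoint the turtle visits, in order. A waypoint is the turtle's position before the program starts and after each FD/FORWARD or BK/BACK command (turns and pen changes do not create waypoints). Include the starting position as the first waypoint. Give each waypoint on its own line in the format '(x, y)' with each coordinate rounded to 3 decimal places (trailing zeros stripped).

Executing turtle program step by step:
Start: pos=(-5,8), heading=315, pen down
REPEAT 4 [
  -- iteration 1/4 --
  LT 45: heading 315 -> 0
  LT 45: heading 0 -> 45
  FD 15: (-5,8) -> (5.607,18.607) [heading=45, draw]
  LT 52: heading 45 -> 97
  -- iteration 2/4 --
  LT 45: heading 97 -> 142
  LT 45: heading 142 -> 187
  FD 15: (5.607,18.607) -> (-9.282,16.779) [heading=187, draw]
  LT 52: heading 187 -> 239
  -- iteration 3/4 --
  LT 45: heading 239 -> 284
  LT 45: heading 284 -> 329
  FD 15: (-9.282,16.779) -> (3.576,9.053) [heading=329, draw]
  LT 52: heading 329 -> 21
  -- iteration 4/4 --
  LT 45: heading 21 -> 66
  LT 45: heading 66 -> 111
  FD 15: (3.576,9.053) -> (-1.8,23.057) [heading=111, draw]
  LT 52: heading 111 -> 163
]
Final: pos=(-1.8,23.057), heading=163, 4 segment(s) drawn
Waypoints (5 total):
(-5, 8)
(5.607, 18.607)
(-9.282, 16.779)
(3.576, 9.053)
(-1.8, 23.057)

Answer: (-5, 8)
(5.607, 18.607)
(-9.282, 16.779)
(3.576, 9.053)
(-1.8, 23.057)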